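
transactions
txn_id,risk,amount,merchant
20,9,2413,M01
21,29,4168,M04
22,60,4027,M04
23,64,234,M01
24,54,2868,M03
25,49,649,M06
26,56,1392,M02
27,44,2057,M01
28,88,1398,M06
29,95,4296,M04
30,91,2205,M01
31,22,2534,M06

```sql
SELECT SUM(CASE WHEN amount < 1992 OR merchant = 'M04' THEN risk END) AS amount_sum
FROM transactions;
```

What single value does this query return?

441

txn_id=20: ✗
txn_id=21: ✓ → 29
txn_id=22: ✓ → 60
txn_id=23: ✓ → 64
txn_id=24: ✗
txn_id=25: ✓ → 49
txn_id=26: ✓ → 56
txn_id=27: ✗
txn_id=28: ✓ → 88
txn_id=29: ✓ → 95
txn_id=30: ✗
txn_id=31: ✗
amount_sum = 29 + 60 + 64 + 49 + 56 + 88 + 95 = 441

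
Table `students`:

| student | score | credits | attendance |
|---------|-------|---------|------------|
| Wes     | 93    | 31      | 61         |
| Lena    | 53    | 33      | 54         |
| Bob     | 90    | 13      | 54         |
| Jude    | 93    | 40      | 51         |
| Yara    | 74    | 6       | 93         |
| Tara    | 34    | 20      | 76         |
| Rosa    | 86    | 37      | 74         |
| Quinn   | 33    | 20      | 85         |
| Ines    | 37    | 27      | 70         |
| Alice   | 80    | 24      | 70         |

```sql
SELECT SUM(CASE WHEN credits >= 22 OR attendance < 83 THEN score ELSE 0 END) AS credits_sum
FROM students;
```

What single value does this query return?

student=Wes: ✓ → 93
student=Lena: ✓ → 53
student=Bob: ✓ → 90
student=Jude: ✓ → 93
student=Yara: ✗
student=Tara: ✓ → 34
student=Rosa: ✓ → 86
student=Quinn: ✗
student=Ines: ✓ → 37
student=Alice: ✓ → 80
credits_sum = 93 + 53 + 90 + 93 + 34 + 86 + 37 + 80 = 566

566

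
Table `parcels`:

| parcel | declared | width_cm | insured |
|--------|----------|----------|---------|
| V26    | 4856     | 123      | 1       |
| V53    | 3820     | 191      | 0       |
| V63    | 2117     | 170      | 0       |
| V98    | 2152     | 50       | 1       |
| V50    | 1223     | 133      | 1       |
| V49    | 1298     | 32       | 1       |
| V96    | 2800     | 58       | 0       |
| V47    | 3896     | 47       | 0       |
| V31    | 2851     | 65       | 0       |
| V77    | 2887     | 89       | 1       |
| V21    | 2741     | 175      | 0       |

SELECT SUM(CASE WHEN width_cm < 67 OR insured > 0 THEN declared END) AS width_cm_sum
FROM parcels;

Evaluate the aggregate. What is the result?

21963

parcel=V26: ✓ → 4856
parcel=V53: ✗
parcel=V63: ✗
parcel=V98: ✓ → 2152
parcel=V50: ✓ → 1223
parcel=V49: ✓ → 1298
parcel=V96: ✓ → 2800
parcel=V47: ✓ → 3896
parcel=V31: ✓ → 2851
parcel=V77: ✓ → 2887
parcel=V21: ✗
width_cm_sum = 4856 + 2152 + 1223 + 1298 + 2800 + 3896 + 2851 + 2887 = 21963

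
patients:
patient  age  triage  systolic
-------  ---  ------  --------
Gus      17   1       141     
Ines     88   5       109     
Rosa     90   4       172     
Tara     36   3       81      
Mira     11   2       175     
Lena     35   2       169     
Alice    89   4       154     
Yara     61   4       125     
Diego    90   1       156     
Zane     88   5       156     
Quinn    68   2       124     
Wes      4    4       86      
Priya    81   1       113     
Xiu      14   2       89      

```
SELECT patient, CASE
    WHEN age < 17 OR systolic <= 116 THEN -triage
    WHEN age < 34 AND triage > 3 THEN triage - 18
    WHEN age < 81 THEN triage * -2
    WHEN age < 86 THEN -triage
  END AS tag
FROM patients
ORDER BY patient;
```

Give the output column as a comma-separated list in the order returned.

patient=Alice: (no match → NULL) → NULL
patient=Diego: (no match → NULL) → NULL
patient=Gus: age < 81 → -2
patient=Ines: age < 17 OR systolic <= 116 → -5
patient=Lena: age < 81 → -4
patient=Mira: age < 17 OR systolic <= 116 → -2
patient=Priya: age < 17 OR systolic <= 116 → -1
patient=Quinn: age < 81 → -4
patient=Rosa: (no match → NULL) → NULL
patient=Tara: age < 17 OR systolic <= 116 → -3
patient=Wes: age < 17 OR systolic <= 116 → -4
patient=Xiu: age < 17 OR systolic <= 116 → -2
patient=Yara: age < 81 → -8
patient=Zane: (no match → NULL) → NULL

NULL, NULL, -2, -5, -4, -2, -1, -4, NULL, -3, -4, -2, -8, NULL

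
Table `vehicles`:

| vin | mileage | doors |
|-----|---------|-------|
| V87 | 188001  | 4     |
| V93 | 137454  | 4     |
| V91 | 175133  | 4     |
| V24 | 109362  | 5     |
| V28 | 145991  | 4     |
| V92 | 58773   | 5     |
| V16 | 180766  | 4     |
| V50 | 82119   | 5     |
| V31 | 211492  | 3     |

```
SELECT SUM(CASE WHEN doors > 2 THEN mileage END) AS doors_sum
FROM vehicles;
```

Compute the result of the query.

vin=V87: ✓ → 188001
vin=V93: ✓ → 137454
vin=V91: ✓ → 175133
vin=V24: ✓ → 109362
vin=V28: ✓ → 145991
vin=V92: ✓ → 58773
vin=V16: ✓ → 180766
vin=V50: ✓ → 82119
vin=V31: ✓ → 211492
doors_sum = 188001 + 137454 + 175133 + 109362 + 145991 + 58773 + 180766 + 82119 + 211492 = 1289091

1289091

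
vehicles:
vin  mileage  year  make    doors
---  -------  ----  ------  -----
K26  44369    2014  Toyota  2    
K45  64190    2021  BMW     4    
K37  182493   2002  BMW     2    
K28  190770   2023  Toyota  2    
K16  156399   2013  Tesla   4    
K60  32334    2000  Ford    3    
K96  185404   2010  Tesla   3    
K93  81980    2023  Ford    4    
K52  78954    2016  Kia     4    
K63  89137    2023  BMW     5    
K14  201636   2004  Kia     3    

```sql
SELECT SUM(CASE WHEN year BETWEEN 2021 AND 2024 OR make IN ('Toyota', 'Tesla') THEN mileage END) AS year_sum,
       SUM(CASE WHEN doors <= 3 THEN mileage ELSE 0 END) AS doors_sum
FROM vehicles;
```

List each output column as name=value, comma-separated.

[year_sum: year BETWEEN 2021 AND 2024 OR make IN ('Toyota', 'Tesla')]
vin=K26: ✓ → 44369
vin=K45: ✓ → 64190
vin=K37: ✗
vin=K28: ✓ → 190770
vin=K16: ✓ → 156399
vin=K60: ✗
vin=K96: ✓ → 185404
vin=K93: ✓ → 81980
vin=K52: ✗
vin=K63: ✓ → 89137
vin=K14: ✗
year_sum = 44369 + 64190 + 190770 + 156399 + 185404 + 81980 + 89137 = 812249
—
[doors_sum: doors <= 3]
vin=K26: ✓ → 44369
vin=K45: ✗
vin=K37: ✓ → 182493
vin=K28: ✓ → 190770
vin=K16: ✗
vin=K60: ✓ → 32334
vin=K96: ✓ → 185404
vin=K93: ✗
vin=K52: ✗
vin=K63: ✗
vin=K14: ✓ → 201636
doors_sum = 44369 + 182493 + 190770 + 32334 + 185404 + 201636 = 837006

year_sum=812249, doors_sum=837006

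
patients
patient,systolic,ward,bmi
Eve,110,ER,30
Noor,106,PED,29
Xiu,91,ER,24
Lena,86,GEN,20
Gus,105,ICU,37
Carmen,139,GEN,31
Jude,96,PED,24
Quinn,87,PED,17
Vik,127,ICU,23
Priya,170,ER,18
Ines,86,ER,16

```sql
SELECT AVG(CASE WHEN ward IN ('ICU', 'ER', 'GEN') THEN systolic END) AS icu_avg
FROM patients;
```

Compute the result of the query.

patient=Eve: ✓ → 110
patient=Noor: ✗
patient=Xiu: ✓ → 91
patient=Lena: ✓ → 86
patient=Gus: ✓ → 105
patient=Carmen: ✓ → 139
patient=Jude: ✗
patient=Quinn: ✗
patient=Vik: ✓ → 127
patient=Priya: ✓ → 170
patient=Ines: ✓ → 86
icu_avg = (110 + 91 + 86 + 105 + 139 + 127 + 170 + 86) / 8 = 114.25

114.25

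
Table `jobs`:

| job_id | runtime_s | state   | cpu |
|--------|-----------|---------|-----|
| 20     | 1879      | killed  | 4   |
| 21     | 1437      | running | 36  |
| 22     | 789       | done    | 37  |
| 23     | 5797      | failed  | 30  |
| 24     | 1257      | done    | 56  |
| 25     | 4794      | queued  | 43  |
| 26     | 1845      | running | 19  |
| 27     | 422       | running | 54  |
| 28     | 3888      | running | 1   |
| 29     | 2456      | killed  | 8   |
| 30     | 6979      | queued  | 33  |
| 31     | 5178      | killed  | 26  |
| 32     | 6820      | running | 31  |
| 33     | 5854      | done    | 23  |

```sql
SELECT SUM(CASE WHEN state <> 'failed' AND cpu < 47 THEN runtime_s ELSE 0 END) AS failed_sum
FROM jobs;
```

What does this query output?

job_id=20: ✓ → 1879
job_id=21: ✓ → 1437
job_id=22: ✓ → 789
job_id=23: ✗
job_id=24: ✗
job_id=25: ✓ → 4794
job_id=26: ✓ → 1845
job_id=27: ✗
job_id=28: ✓ → 3888
job_id=29: ✓ → 2456
job_id=30: ✓ → 6979
job_id=31: ✓ → 5178
job_id=32: ✓ → 6820
job_id=33: ✓ → 5854
failed_sum = 1879 + 1437 + 789 + 4794 + 1845 + 3888 + 2456 + 6979 + 5178 + 6820 + 5854 = 41919

41919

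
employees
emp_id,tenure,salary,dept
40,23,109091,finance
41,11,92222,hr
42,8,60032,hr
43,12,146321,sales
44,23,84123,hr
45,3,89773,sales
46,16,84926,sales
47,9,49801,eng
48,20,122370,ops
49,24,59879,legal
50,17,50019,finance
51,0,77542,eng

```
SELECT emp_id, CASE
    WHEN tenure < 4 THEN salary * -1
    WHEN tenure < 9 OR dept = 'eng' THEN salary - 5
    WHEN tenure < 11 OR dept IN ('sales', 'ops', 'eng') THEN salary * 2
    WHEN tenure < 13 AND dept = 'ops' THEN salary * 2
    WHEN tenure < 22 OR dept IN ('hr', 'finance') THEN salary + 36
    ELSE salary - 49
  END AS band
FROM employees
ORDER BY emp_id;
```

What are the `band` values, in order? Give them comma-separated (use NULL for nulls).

109127, 92258, 60027, 292642, 84159, -89773, 169852, 49796, 244740, 59830, 50055, -77542

emp_id=40: tenure < 22 OR dept IN ('hr', 'finance') → 109127
emp_id=41: tenure < 22 OR dept IN ('hr', 'finance') → 92258
emp_id=42: tenure < 9 OR dept = 'eng' → 60027
emp_id=43: tenure < 11 OR dept IN ('sales', 'ops', 'eng') → 292642
emp_id=44: tenure < 22 OR dept IN ('hr', 'finance') → 84159
emp_id=45: tenure < 4 → -89773
emp_id=46: tenure < 11 OR dept IN ('sales', 'ops', 'eng') → 169852
emp_id=47: tenure < 9 OR dept = 'eng' → 49796
emp_id=48: tenure < 11 OR dept IN ('sales', 'ops', 'eng') → 244740
emp_id=49: ELSE → 59830
emp_id=50: tenure < 22 OR dept IN ('hr', 'finance') → 50055
emp_id=51: tenure < 4 → -77542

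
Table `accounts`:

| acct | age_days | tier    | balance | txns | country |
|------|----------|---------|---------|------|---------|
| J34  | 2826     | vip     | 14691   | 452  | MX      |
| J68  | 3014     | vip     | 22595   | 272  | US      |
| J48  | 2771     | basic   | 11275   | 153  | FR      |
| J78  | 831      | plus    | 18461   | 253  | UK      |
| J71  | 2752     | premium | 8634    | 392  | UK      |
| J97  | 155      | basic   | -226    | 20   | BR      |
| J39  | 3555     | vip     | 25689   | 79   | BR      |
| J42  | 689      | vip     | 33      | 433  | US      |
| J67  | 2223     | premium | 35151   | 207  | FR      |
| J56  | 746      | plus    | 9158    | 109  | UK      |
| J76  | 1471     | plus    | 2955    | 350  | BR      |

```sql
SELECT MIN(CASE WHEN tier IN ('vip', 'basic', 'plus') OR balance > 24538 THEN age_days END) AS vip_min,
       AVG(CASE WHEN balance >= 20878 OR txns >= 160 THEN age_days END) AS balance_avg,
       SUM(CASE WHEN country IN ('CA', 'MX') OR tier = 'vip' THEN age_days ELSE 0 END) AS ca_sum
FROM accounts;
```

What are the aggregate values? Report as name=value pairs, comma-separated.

[vip_min: tier IN ('vip', 'basic', 'plus') OR balance > 24538]
acct=J34: ✓ → 2826
acct=J68: ✓ → 3014
acct=J48: ✓ → 2771
acct=J78: ✓ → 831
acct=J71: ✗
acct=J97: ✓ → 155
acct=J39: ✓ → 3555
acct=J42: ✓ → 689
acct=J67: ✓ → 2223
acct=J56: ✓ → 746
acct=J76: ✓ → 1471
vip_min = MIN(2826, 3014, 2771, 831, 155, 3555, 689, 2223, 746, 1471) = 155
—
[balance_avg: balance >= 20878 OR txns >= 160]
acct=J34: ✓ → 2826
acct=J68: ✓ → 3014
acct=J48: ✗
acct=J78: ✓ → 831
acct=J71: ✓ → 2752
acct=J97: ✗
acct=J39: ✓ → 3555
acct=J42: ✓ → 689
acct=J67: ✓ → 2223
acct=J56: ✗
acct=J76: ✓ → 1471
balance_avg = (2826 + 3014 + 831 + 2752 + 3555 + 689 + 2223 + 1471) / 8 = 2170.125
—
[ca_sum: country IN ('CA', 'MX') OR tier = 'vip']
acct=J34: ✓ → 2826
acct=J68: ✓ → 3014
acct=J48: ✗
acct=J78: ✗
acct=J71: ✗
acct=J97: ✗
acct=J39: ✓ → 3555
acct=J42: ✓ → 689
acct=J67: ✗
acct=J56: ✗
acct=J76: ✗
ca_sum = 2826 + 3014 + 3555 + 689 = 10084

vip_min=155, balance_avg=2170.125, ca_sum=10084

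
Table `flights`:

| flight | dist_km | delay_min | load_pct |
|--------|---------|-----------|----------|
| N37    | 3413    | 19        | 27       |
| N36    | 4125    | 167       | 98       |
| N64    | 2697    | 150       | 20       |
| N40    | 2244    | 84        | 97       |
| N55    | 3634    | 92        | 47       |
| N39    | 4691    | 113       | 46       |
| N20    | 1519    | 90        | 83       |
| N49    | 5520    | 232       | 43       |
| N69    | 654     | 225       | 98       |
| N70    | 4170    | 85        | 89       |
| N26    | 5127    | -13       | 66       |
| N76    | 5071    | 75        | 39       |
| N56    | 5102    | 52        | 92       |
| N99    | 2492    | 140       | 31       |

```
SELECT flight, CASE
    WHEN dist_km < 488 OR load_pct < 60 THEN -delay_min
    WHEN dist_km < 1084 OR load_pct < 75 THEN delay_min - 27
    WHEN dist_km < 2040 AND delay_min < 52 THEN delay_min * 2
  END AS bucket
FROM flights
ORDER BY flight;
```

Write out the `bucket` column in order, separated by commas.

flight=N20: (no match → NULL) → NULL
flight=N26: dist_km < 1084 OR load_pct < 75 → -40
flight=N36: (no match → NULL) → NULL
flight=N37: dist_km < 488 OR load_pct < 60 → -19
flight=N39: dist_km < 488 OR load_pct < 60 → -113
flight=N40: (no match → NULL) → NULL
flight=N49: dist_km < 488 OR load_pct < 60 → -232
flight=N55: dist_km < 488 OR load_pct < 60 → -92
flight=N56: (no match → NULL) → NULL
flight=N64: dist_km < 488 OR load_pct < 60 → -150
flight=N69: dist_km < 1084 OR load_pct < 75 → 198
flight=N70: (no match → NULL) → NULL
flight=N76: dist_km < 488 OR load_pct < 60 → -75
flight=N99: dist_km < 488 OR load_pct < 60 → -140

NULL, -40, NULL, -19, -113, NULL, -232, -92, NULL, -150, 198, NULL, -75, -140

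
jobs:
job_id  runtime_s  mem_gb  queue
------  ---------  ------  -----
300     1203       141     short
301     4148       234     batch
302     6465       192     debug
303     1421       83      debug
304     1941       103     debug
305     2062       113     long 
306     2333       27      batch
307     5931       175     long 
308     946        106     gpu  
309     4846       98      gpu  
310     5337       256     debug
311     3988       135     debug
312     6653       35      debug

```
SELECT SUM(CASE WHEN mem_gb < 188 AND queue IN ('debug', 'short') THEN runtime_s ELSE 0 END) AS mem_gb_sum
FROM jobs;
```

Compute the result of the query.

job_id=300: ✓ → 1203
job_id=301: ✗
job_id=302: ✗
job_id=303: ✓ → 1421
job_id=304: ✓ → 1941
job_id=305: ✗
job_id=306: ✗
job_id=307: ✗
job_id=308: ✗
job_id=309: ✗
job_id=310: ✗
job_id=311: ✓ → 3988
job_id=312: ✓ → 6653
mem_gb_sum = 1203 + 1421 + 1941 + 3988 + 6653 = 15206

15206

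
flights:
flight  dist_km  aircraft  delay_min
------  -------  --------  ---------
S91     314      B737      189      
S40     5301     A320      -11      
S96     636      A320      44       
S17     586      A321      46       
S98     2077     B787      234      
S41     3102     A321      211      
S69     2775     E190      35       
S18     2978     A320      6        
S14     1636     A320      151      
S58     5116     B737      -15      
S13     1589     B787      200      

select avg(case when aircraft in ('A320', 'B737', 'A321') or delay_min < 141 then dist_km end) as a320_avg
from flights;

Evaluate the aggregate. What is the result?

flight=S91: ✓ → 314
flight=S40: ✓ → 5301
flight=S96: ✓ → 636
flight=S17: ✓ → 586
flight=S98: ✗
flight=S41: ✓ → 3102
flight=S69: ✓ → 2775
flight=S18: ✓ → 2978
flight=S14: ✓ → 1636
flight=S58: ✓ → 5116
flight=S13: ✗
a320_avg = (314 + 5301 + 636 + 586 + 3102 + 2775 + 2978 + 1636 + 5116) / 9 = 2493.7777777778

2493.7777777778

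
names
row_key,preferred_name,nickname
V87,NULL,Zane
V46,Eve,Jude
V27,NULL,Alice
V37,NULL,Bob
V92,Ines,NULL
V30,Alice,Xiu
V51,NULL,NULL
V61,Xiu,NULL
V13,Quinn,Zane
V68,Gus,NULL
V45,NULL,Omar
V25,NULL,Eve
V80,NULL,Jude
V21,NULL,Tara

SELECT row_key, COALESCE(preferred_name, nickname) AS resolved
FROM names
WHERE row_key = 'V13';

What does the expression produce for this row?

Quinn

row_key = V13: preferred_name=Quinn, nickname=Zane.
preferred_name=Quinn → Quinn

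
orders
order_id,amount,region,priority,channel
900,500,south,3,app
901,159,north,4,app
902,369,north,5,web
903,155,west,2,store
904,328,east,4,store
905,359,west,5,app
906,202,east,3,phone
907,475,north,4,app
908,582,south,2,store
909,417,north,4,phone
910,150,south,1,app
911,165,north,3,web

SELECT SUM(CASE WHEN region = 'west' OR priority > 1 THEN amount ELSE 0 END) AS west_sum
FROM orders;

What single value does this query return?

order_id=900: ✓ → 500
order_id=901: ✓ → 159
order_id=902: ✓ → 369
order_id=903: ✓ → 155
order_id=904: ✓ → 328
order_id=905: ✓ → 359
order_id=906: ✓ → 202
order_id=907: ✓ → 475
order_id=908: ✓ → 582
order_id=909: ✓ → 417
order_id=910: ✗
order_id=911: ✓ → 165
west_sum = 500 + 159 + 369 + 155 + 328 + 359 + 202 + 475 + 582 + 417 + 165 = 3711

3711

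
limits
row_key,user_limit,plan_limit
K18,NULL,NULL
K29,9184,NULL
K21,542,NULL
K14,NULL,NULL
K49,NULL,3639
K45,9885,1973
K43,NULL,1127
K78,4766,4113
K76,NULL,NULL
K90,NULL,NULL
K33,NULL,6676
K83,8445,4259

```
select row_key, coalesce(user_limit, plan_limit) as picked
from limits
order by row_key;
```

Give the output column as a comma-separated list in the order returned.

row_key=K14: user_limit=NULL, plan_limit=NULL (all NULL) → NULL
row_key=K18: user_limit=NULL, plan_limit=NULL (all NULL) → NULL
row_key=K21: user_limit=542 → 542
row_key=K29: user_limit=9184 → 9184
row_key=K33: user_limit=NULL, plan_limit=6676 → 6676
row_key=K43: user_limit=NULL, plan_limit=1127 → 1127
row_key=K45: user_limit=9885 → 9885
row_key=K49: user_limit=NULL, plan_limit=3639 → 3639
row_key=K76: user_limit=NULL, plan_limit=NULL (all NULL) → NULL
row_key=K78: user_limit=4766 → 4766
row_key=K83: user_limit=8445 → 8445
row_key=K90: user_limit=NULL, plan_limit=NULL (all NULL) → NULL

NULL, NULL, 542, 9184, 6676, 1127, 9885, 3639, NULL, 4766, 8445, NULL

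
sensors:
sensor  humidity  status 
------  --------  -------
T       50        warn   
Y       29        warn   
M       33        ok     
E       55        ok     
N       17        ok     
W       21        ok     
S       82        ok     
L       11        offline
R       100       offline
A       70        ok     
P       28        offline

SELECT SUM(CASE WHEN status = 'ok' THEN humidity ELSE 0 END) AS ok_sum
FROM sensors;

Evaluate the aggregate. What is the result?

sensor=T: ✗
sensor=Y: ✗
sensor=M: ✓ → 33
sensor=E: ✓ → 55
sensor=N: ✓ → 17
sensor=W: ✓ → 21
sensor=S: ✓ → 82
sensor=L: ✗
sensor=R: ✗
sensor=A: ✓ → 70
sensor=P: ✗
ok_sum = 33 + 55 + 17 + 21 + 82 + 70 = 278

278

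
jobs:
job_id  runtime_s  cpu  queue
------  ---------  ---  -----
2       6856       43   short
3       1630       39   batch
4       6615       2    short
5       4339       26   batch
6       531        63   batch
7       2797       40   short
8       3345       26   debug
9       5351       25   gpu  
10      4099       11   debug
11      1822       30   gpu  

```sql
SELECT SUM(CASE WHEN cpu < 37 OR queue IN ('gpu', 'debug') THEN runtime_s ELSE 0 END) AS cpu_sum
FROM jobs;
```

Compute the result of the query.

job_id=2: ✗
job_id=3: ✗
job_id=4: ✓ → 6615
job_id=5: ✓ → 4339
job_id=6: ✗
job_id=7: ✗
job_id=8: ✓ → 3345
job_id=9: ✓ → 5351
job_id=10: ✓ → 4099
job_id=11: ✓ → 1822
cpu_sum = 6615 + 4339 + 3345 + 5351 + 4099 + 1822 = 25571

25571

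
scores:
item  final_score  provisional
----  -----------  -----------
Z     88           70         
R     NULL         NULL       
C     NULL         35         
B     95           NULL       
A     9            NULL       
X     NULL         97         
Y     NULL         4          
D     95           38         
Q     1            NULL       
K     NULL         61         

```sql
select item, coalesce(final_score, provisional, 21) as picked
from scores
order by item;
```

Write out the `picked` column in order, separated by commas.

9, 95, 35, 95, 61, 1, 21, 97, 4, 88

item=A: final_score=9 → 9
item=B: final_score=95 → 95
item=C: final_score=NULL, provisional=35 → 35
item=D: final_score=95 → 95
item=K: final_score=NULL, provisional=61 → 61
item=Q: final_score=1 → 1
item=R: final_score=NULL, provisional=NULL, → literal 21 → 21
item=X: final_score=NULL, provisional=97 → 97
item=Y: final_score=NULL, provisional=4 → 4
item=Z: final_score=88 → 88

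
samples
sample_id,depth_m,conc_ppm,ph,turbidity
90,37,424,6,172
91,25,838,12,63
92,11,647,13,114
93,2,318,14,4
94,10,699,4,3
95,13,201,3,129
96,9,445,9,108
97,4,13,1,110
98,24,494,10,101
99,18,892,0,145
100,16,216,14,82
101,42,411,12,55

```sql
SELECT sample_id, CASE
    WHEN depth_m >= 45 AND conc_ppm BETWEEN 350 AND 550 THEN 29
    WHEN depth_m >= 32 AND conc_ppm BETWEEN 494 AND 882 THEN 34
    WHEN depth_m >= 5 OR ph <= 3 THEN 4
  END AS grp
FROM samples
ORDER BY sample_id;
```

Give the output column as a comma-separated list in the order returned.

4, 4, 4, NULL, 4, 4, 4, 4, 4, 4, 4, 4

sample_id=90: depth_m >= 5 OR ph <= 3 → 4
sample_id=91: depth_m >= 5 OR ph <= 3 → 4
sample_id=92: depth_m >= 5 OR ph <= 3 → 4
sample_id=93: (no match → NULL) → NULL
sample_id=94: depth_m >= 5 OR ph <= 3 → 4
sample_id=95: depth_m >= 5 OR ph <= 3 → 4
sample_id=96: depth_m >= 5 OR ph <= 3 → 4
sample_id=97: depth_m >= 5 OR ph <= 3 → 4
sample_id=98: depth_m >= 5 OR ph <= 3 → 4
sample_id=99: depth_m >= 5 OR ph <= 3 → 4
sample_id=100: depth_m >= 5 OR ph <= 3 → 4
sample_id=101: depth_m >= 5 OR ph <= 3 → 4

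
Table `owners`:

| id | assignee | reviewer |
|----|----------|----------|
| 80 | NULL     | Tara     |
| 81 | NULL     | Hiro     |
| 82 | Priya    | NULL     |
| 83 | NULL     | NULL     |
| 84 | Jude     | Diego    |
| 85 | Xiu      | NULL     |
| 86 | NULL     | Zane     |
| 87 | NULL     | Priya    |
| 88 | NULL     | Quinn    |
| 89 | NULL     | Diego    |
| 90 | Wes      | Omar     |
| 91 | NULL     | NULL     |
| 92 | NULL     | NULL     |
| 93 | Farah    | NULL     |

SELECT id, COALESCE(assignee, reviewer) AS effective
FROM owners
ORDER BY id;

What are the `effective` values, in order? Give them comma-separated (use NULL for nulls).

Tara, Hiro, Priya, NULL, Jude, Xiu, Zane, Priya, Quinn, Diego, Wes, NULL, NULL, Farah

id=80: assignee=NULL, reviewer=Tara → Tara
id=81: assignee=NULL, reviewer=Hiro → Hiro
id=82: assignee=Priya → Priya
id=83: assignee=NULL, reviewer=NULL (all NULL) → NULL
id=84: assignee=Jude → Jude
id=85: assignee=Xiu → Xiu
id=86: assignee=NULL, reviewer=Zane → Zane
id=87: assignee=NULL, reviewer=Priya → Priya
id=88: assignee=NULL, reviewer=Quinn → Quinn
id=89: assignee=NULL, reviewer=Diego → Diego
id=90: assignee=Wes → Wes
id=91: assignee=NULL, reviewer=NULL (all NULL) → NULL
id=92: assignee=NULL, reviewer=NULL (all NULL) → NULL
id=93: assignee=Farah → Farah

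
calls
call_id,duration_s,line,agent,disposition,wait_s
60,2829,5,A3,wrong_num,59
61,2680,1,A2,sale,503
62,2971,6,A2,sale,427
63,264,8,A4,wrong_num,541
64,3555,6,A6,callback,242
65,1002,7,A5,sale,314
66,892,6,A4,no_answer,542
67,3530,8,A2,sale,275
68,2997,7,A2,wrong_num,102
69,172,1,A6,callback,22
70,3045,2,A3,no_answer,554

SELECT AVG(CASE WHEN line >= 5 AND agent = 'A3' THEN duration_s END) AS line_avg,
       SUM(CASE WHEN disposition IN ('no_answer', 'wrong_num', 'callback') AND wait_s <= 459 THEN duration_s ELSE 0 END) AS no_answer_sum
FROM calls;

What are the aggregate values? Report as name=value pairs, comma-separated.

[line_avg: line >= 5 AND agent = 'A3']
call_id=60: ✓ → 2829
call_id=61: ✗
call_id=62: ✗
call_id=63: ✗
call_id=64: ✗
call_id=65: ✗
call_id=66: ✗
call_id=67: ✗
call_id=68: ✗
call_id=69: ✗
call_id=70: ✗
line_avg = 2829
—
[no_answer_sum: disposition IN ('no_answer', 'wrong_num', 'callback') AND wait_s <= 459]
call_id=60: ✓ → 2829
call_id=61: ✗
call_id=62: ✗
call_id=63: ✗
call_id=64: ✓ → 3555
call_id=65: ✗
call_id=66: ✗
call_id=67: ✗
call_id=68: ✓ → 2997
call_id=69: ✓ → 172
call_id=70: ✗
no_answer_sum = 2829 + 3555 + 2997 + 172 = 9553

line_avg=2829, no_answer_sum=9553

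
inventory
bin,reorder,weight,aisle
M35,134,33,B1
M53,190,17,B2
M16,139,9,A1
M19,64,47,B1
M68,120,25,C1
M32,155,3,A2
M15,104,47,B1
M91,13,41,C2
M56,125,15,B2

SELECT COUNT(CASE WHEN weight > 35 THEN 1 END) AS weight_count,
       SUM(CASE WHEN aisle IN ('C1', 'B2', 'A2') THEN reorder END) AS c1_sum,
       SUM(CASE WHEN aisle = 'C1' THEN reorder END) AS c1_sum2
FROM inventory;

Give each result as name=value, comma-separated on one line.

weight_count=3, c1_sum=590, c1_sum2=120

[weight_count: weight > 35]
bin=M35: ✗
bin=M53: ✗
bin=M16: ✗
bin=M19: ✓ → 1
bin=M68: ✗
bin=M32: ✗
bin=M15: ✓ → 1
bin=M91: ✓ → 1
bin=M56: ✗
weight_count = COUNT(1, 1, 1) = 3
—
[c1_sum: aisle IN ('C1', 'B2', 'A2')]
bin=M35: ✗
bin=M53: ✓ → 190
bin=M16: ✗
bin=M19: ✗
bin=M68: ✓ → 120
bin=M32: ✓ → 155
bin=M15: ✗
bin=M91: ✗
bin=M56: ✓ → 125
c1_sum = 190 + 120 + 155 + 125 = 590
—
[c1_sum2: aisle = 'C1']
bin=M35: ✗
bin=M53: ✗
bin=M16: ✗
bin=M19: ✗
bin=M68: ✓ → 120
bin=M32: ✗
bin=M15: ✗
bin=M91: ✗
bin=M56: ✗
c1_sum2 = 120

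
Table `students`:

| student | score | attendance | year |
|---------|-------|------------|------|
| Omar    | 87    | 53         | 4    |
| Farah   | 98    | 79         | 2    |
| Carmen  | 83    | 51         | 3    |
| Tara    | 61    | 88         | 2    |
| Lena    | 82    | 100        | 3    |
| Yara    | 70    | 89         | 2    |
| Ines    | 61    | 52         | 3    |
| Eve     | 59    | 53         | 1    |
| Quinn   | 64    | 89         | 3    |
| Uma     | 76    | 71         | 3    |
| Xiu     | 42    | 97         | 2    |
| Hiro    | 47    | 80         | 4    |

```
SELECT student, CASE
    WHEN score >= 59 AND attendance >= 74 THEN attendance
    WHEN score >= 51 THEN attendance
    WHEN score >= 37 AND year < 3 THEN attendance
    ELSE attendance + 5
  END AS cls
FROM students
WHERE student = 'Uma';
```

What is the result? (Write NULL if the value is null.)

student = Uma: score=76, attendance=71, year=3.
score >= 59 AND attendance >= 74 → false
score >= 51 → true → 71

71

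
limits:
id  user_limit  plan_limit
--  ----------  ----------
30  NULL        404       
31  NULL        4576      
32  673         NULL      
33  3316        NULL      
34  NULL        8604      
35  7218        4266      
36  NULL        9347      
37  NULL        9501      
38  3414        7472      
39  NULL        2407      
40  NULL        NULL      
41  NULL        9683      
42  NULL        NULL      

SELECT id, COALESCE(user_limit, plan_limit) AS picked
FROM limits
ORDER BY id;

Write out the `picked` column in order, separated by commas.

404, 4576, 673, 3316, 8604, 7218, 9347, 9501, 3414, 2407, NULL, 9683, NULL

id=30: user_limit=NULL, plan_limit=404 → 404
id=31: user_limit=NULL, plan_limit=4576 → 4576
id=32: user_limit=673 → 673
id=33: user_limit=3316 → 3316
id=34: user_limit=NULL, plan_limit=8604 → 8604
id=35: user_limit=7218 → 7218
id=36: user_limit=NULL, plan_limit=9347 → 9347
id=37: user_limit=NULL, plan_limit=9501 → 9501
id=38: user_limit=3414 → 3414
id=39: user_limit=NULL, plan_limit=2407 → 2407
id=40: user_limit=NULL, plan_limit=NULL (all NULL) → NULL
id=41: user_limit=NULL, plan_limit=9683 → 9683
id=42: user_limit=NULL, plan_limit=NULL (all NULL) → NULL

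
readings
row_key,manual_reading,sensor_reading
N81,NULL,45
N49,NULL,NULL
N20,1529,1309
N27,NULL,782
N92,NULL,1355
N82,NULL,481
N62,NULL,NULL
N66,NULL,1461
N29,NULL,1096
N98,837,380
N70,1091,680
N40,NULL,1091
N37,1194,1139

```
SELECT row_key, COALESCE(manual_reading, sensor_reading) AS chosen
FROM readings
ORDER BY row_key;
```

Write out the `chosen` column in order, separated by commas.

1529, 782, 1096, 1194, 1091, NULL, NULL, 1461, 1091, 45, 481, 1355, 837

row_key=N20: manual_reading=1529 → 1529
row_key=N27: manual_reading=NULL, sensor_reading=782 → 782
row_key=N29: manual_reading=NULL, sensor_reading=1096 → 1096
row_key=N37: manual_reading=1194 → 1194
row_key=N40: manual_reading=NULL, sensor_reading=1091 → 1091
row_key=N49: manual_reading=NULL, sensor_reading=NULL (all NULL) → NULL
row_key=N62: manual_reading=NULL, sensor_reading=NULL (all NULL) → NULL
row_key=N66: manual_reading=NULL, sensor_reading=1461 → 1461
row_key=N70: manual_reading=1091 → 1091
row_key=N81: manual_reading=NULL, sensor_reading=45 → 45
row_key=N82: manual_reading=NULL, sensor_reading=481 → 481
row_key=N92: manual_reading=NULL, sensor_reading=1355 → 1355
row_key=N98: manual_reading=837 → 837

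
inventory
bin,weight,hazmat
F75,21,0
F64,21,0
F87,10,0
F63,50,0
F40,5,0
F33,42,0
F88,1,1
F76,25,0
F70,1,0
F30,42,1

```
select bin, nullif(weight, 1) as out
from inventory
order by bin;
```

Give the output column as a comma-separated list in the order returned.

42, 42, 5, 50, 21, NULL, 21, 25, 10, NULL

bin=F30: weight=42 vs 1: differ → 42
bin=F33: weight=42 vs 1: differ → 42
bin=F40: weight=5 vs 1: differ → 5
bin=F63: weight=50 vs 1: differ → 50
bin=F64: weight=21 vs 1: differ → 21
bin=F70: weight=1 vs 1: equal → NULL
bin=F75: weight=21 vs 1: differ → 21
bin=F76: weight=25 vs 1: differ → 25
bin=F87: weight=10 vs 1: differ → 10
bin=F88: weight=1 vs 1: equal → NULL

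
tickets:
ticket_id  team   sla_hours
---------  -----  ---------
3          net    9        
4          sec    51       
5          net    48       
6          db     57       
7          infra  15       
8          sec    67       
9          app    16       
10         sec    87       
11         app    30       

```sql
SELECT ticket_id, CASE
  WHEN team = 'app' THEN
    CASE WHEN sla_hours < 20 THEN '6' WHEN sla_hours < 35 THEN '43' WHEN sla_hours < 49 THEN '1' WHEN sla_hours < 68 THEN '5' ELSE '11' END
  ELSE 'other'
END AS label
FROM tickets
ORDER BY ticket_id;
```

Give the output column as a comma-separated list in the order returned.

other, other, other, other, other, other, 6, other, 43

ticket_id=3: team='net' → outer ELSE → other
ticket_id=4: team='sec' → outer ELSE → other
ticket_id=5: team='net' → outer ELSE → other
ticket_id=6: team='db' → outer ELSE → other
ticket_id=7: team='infra' → outer ELSE → other
ticket_id=8: team='sec' → outer ELSE → other
ticket_id=9: team='app' → inner[sla_hours < 20] → 6
ticket_id=10: team='sec' → outer ELSE → other
ticket_id=11: team='app' → inner[sla_hours < 35] → 43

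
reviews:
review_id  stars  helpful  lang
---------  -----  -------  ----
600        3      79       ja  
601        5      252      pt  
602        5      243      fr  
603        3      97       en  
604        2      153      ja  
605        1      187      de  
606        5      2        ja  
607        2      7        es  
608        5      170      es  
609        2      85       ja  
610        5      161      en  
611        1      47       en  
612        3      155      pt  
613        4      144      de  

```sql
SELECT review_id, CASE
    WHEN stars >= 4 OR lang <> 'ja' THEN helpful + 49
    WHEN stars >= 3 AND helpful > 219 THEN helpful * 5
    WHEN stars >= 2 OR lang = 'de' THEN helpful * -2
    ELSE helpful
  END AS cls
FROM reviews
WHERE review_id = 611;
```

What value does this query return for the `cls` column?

review_id = 611: stars=1, helpful=47, lang=en.
stars >= 4 OR lang <> 'ja' → true → 96

96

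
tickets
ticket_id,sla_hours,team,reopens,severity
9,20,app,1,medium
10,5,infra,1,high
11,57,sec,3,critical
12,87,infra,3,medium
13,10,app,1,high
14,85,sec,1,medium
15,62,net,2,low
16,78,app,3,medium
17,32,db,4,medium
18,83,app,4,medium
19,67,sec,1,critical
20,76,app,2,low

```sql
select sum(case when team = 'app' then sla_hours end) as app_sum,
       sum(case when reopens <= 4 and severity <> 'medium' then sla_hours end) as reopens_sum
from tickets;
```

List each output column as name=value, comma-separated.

[app_sum: team = 'app']
ticket_id=9: ✓ → 20
ticket_id=10: ✗
ticket_id=11: ✗
ticket_id=12: ✗
ticket_id=13: ✓ → 10
ticket_id=14: ✗
ticket_id=15: ✗
ticket_id=16: ✓ → 78
ticket_id=17: ✗
ticket_id=18: ✓ → 83
ticket_id=19: ✗
ticket_id=20: ✓ → 76
app_sum = 20 + 10 + 78 + 83 + 76 = 267
—
[reopens_sum: reopens <= 4 and severity <> 'medium']
ticket_id=9: ✗
ticket_id=10: ✓ → 5
ticket_id=11: ✓ → 57
ticket_id=12: ✗
ticket_id=13: ✓ → 10
ticket_id=14: ✗
ticket_id=15: ✓ → 62
ticket_id=16: ✗
ticket_id=17: ✗
ticket_id=18: ✗
ticket_id=19: ✓ → 67
ticket_id=20: ✓ → 76
reopens_sum = 5 + 57 + 10 + 62 + 67 + 76 = 277

app_sum=267, reopens_sum=277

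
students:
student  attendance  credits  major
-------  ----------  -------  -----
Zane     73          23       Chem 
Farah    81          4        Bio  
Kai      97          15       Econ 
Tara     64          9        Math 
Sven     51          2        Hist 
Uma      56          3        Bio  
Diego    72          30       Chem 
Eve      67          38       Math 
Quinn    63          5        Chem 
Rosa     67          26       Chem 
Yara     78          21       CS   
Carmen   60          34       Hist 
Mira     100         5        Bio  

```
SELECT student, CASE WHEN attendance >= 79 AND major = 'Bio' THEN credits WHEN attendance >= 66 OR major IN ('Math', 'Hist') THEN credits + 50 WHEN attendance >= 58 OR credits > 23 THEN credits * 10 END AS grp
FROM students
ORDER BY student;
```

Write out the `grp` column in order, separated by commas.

84, 80, 88, 4, 65, 5, 50, 76, 52, 59, NULL, 71, 73

student=Carmen: attendance >= 66 OR major IN ('Math', 'Hist') → 84
student=Diego: attendance >= 66 OR major IN ('Math', 'Hist') → 80
student=Eve: attendance >= 66 OR major IN ('Math', 'Hist') → 88
student=Farah: attendance >= 79 AND major = 'Bio' → 4
student=Kai: attendance >= 66 OR major IN ('Math', 'Hist') → 65
student=Mira: attendance >= 79 AND major = 'Bio' → 5
student=Quinn: attendance >= 58 OR credits > 23 → 50
student=Rosa: attendance >= 66 OR major IN ('Math', 'Hist') → 76
student=Sven: attendance >= 66 OR major IN ('Math', 'Hist') → 52
student=Tara: attendance >= 66 OR major IN ('Math', 'Hist') → 59
student=Uma: (no match → NULL) → NULL
student=Yara: attendance >= 66 OR major IN ('Math', 'Hist') → 71
student=Zane: attendance >= 66 OR major IN ('Math', 'Hist') → 73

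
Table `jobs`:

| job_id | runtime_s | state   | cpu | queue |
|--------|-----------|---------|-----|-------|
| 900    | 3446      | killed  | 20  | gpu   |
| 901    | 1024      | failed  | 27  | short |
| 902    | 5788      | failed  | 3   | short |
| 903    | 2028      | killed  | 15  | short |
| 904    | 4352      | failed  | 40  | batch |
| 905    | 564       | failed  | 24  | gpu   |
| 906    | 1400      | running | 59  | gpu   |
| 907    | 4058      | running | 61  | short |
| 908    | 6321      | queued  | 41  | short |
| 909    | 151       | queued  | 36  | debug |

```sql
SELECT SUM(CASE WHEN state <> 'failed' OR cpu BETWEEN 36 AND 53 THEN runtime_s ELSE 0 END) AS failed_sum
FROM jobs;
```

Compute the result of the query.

job_id=900: ✓ → 3446
job_id=901: ✗
job_id=902: ✗
job_id=903: ✓ → 2028
job_id=904: ✓ → 4352
job_id=905: ✗
job_id=906: ✓ → 1400
job_id=907: ✓ → 4058
job_id=908: ✓ → 6321
job_id=909: ✓ → 151
failed_sum = 3446 + 2028 + 4352 + 1400 + 4058 + 6321 + 151 = 21756

21756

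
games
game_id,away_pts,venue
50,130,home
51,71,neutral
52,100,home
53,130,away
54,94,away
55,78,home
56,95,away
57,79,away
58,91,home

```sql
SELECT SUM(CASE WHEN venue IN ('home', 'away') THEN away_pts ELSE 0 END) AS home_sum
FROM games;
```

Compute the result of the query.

797

game_id=50: ✓ → 130
game_id=51: ✗
game_id=52: ✓ → 100
game_id=53: ✓ → 130
game_id=54: ✓ → 94
game_id=55: ✓ → 78
game_id=56: ✓ → 95
game_id=57: ✓ → 79
game_id=58: ✓ → 91
home_sum = 130 + 100 + 130 + 94 + 78 + 95 + 79 + 91 = 797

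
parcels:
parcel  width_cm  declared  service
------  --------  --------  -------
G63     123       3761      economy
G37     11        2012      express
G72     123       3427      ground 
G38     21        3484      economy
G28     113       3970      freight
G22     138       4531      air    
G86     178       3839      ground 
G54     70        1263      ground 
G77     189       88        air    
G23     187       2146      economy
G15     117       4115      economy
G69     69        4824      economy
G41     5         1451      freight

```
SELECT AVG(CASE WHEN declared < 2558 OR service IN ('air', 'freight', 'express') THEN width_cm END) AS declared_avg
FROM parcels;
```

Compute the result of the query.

101.8571428571

parcel=G63: ✗
parcel=G37: ✓ → 11
parcel=G72: ✗
parcel=G38: ✗
parcel=G28: ✓ → 113
parcel=G22: ✓ → 138
parcel=G86: ✗
parcel=G54: ✓ → 70
parcel=G77: ✓ → 189
parcel=G23: ✓ → 187
parcel=G15: ✗
parcel=G69: ✗
parcel=G41: ✓ → 5
declared_avg = (11 + 113 + 138 + 70 + 189 + 187 + 5) / 7 = 101.8571428571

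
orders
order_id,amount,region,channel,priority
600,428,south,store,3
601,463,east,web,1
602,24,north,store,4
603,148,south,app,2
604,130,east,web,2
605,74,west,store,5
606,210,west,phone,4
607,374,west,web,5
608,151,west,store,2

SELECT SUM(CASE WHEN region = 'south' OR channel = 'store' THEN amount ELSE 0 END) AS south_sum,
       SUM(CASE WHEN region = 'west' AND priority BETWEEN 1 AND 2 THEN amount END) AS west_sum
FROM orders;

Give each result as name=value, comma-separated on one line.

south_sum=825, west_sum=151

[south_sum: region = 'south' OR channel = 'store']
order_id=600: ✓ → 428
order_id=601: ✗
order_id=602: ✓ → 24
order_id=603: ✓ → 148
order_id=604: ✗
order_id=605: ✓ → 74
order_id=606: ✗
order_id=607: ✗
order_id=608: ✓ → 151
south_sum = 428 + 24 + 148 + 74 + 151 = 825
—
[west_sum: region = 'west' AND priority BETWEEN 1 AND 2]
order_id=600: ✗
order_id=601: ✗
order_id=602: ✗
order_id=603: ✗
order_id=604: ✗
order_id=605: ✗
order_id=606: ✗
order_id=607: ✗
order_id=608: ✓ → 151
west_sum = 151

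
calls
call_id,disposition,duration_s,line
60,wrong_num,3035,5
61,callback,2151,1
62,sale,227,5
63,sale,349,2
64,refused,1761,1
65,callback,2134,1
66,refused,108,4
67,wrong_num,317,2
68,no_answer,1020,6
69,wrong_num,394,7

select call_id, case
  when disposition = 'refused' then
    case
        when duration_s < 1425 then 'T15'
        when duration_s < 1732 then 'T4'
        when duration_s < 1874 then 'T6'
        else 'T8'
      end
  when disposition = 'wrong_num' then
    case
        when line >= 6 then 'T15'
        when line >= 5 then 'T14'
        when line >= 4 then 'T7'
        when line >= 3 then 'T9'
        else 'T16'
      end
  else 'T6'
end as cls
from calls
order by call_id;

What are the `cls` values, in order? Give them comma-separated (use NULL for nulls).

T14, T6, T6, T6, T6, T6, T15, T16, T6, T15

call_id=60: disposition='wrong_num' → inner[line >= 5] → T14
call_id=61: disposition='callback' → outer ELSE → T6
call_id=62: disposition='sale' → outer ELSE → T6
call_id=63: disposition='sale' → outer ELSE → T6
call_id=64: disposition='refused' → inner[duration_s < 1874] → T6
call_id=65: disposition='callback' → outer ELSE → T6
call_id=66: disposition='refused' → inner[duration_s < 1425] → T15
call_id=67: disposition='wrong_num' → inner[ELSE] → T16
call_id=68: disposition='no_answer' → outer ELSE → T6
call_id=69: disposition='wrong_num' → inner[line >= 6] → T15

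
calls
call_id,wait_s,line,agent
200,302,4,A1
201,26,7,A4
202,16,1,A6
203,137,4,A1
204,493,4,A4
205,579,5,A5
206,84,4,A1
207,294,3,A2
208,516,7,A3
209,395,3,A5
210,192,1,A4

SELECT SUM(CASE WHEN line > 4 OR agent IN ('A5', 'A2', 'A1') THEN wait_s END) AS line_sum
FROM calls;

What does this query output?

2333

call_id=200: ✓ → 302
call_id=201: ✓ → 26
call_id=202: ✗
call_id=203: ✓ → 137
call_id=204: ✗
call_id=205: ✓ → 579
call_id=206: ✓ → 84
call_id=207: ✓ → 294
call_id=208: ✓ → 516
call_id=209: ✓ → 395
call_id=210: ✗
line_sum = 302 + 26 + 137 + 579 + 84 + 294 + 516 + 395 = 2333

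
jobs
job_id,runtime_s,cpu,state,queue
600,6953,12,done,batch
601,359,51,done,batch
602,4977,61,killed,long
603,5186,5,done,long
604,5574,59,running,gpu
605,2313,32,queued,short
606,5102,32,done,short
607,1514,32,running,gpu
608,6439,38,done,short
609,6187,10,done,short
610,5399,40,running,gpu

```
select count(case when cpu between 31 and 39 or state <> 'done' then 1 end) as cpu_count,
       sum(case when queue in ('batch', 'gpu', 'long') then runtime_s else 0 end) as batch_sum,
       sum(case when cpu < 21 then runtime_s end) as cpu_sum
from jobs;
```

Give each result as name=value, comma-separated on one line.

cpu_count=7, batch_sum=29962, cpu_sum=18326

[cpu_count: cpu between 31 and 39 or state <> 'done']
job_id=600: ✗
job_id=601: ✗
job_id=602: ✓ → 1
job_id=603: ✗
job_id=604: ✓ → 1
job_id=605: ✓ → 1
job_id=606: ✓ → 1
job_id=607: ✓ → 1
job_id=608: ✓ → 1
job_id=609: ✗
job_id=610: ✓ → 1
cpu_count = COUNT(1, 1, 1, 1, 1, 1, 1) = 7
—
[batch_sum: queue in ('batch', 'gpu', 'long')]
job_id=600: ✓ → 6953
job_id=601: ✓ → 359
job_id=602: ✓ → 4977
job_id=603: ✓ → 5186
job_id=604: ✓ → 5574
job_id=605: ✗
job_id=606: ✗
job_id=607: ✓ → 1514
job_id=608: ✗
job_id=609: ✗
job_id=610: ✓ → 5399
batch_sum = 6953 + 359 + 4977 + 5186 + 5574 + 1514 + 5399 = 29962
—
[cpu_sum: cpu < 21]
job_id=600: ✓ → 6953
job_id=601: ✗
job_id=602: ✗
job_id=603: ✓ → 5186
job_id=604: ✗
job_id=605: ✗
job_id=606: ✗
job_id=607: ✗
job_id=608: ✗
job_id=609: ✓ → 6187
job_id=610: ✗
cpu_sum = 6953 + 5186 + 6187 = 18326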